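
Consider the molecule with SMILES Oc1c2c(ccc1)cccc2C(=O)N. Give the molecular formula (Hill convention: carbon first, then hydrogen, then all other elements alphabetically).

C11H9NO2

Walk through each heavy atom and fill implicit hydrogens from standard valence (C 4, N 3, O 2, S 2, halogen 1); for lowercase aromatic atoms, an aromatic c carries 1 H when it has two neighbours and 0 H with three, and aromatic n carries 0 H:
  atom 1: O, bond orders sum to 1 (valence 2) → 1 H
  atom 2: aromatic c, 3 neighbours → 0 H
  atom 3: aromatic c, 3 neighbours → 0 H
  atom 4: aromatic c, 3 neighbours → 0 H
  atom 5: aromatic c, 2 neighbours → 1 H
  atom 6: aromatic c, 2 neighbours → 1 H
  atom 7: aromatic c, 2 neighbours → 1 H
  atom 8: aromatic c, 2 neighbours → 1 H
  atom 9: aromatic c, 2 neighbours → 1 H
  atom 10: aromatic c, 2 neighbours → 1 H
  atom 11: aromatic c, 3 neighbours → 0 H
  atom 12: C, bond orders sum to 4 (valence 4) → 0 H
  atom 13: O, bond orders sum to 2 (valence 2) → 0 H
  atom 14: N, bond orders sum to 1 (valence 3) → 2 H
Totals → C:11, H:9, N:1, O:2.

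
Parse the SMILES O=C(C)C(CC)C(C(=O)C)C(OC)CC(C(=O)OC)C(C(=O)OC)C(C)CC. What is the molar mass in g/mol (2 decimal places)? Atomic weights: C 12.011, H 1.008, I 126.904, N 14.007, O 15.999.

First, the molecular formula is C21H36O7 (counting implicit H from valence).
  C: 21 × 12.011 = 252.231
  H: 36 × 1.008 = 36.288
  O: 7 × 15.999 = 111.993
Sum: 21×12.011 + 36×1.008 + 7×15.999 = 400.512 → 400.51 g/mol.

400.51 g/mol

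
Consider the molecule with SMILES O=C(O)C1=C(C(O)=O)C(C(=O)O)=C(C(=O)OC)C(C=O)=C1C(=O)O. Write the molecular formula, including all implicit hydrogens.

Walk through each heavy atom and fill implicit hydrogens from standard valence (C 4, N 3, O 2, S 2, halogen 1):
  atom 1: O, bond orders sum to 2 (valence 2) → 0 H
  atom 2: C, bond orders sum to 4 (valence 4) → 0 H
  atom 3: O, bond orders sum to 1 (valence 2) → 1 H
  atom 4: C, bond orders sum to 4 (valence 4) → 0 H
  atom 5: C, bond orders sum to 4 (valence 4) → 0 H
  atom 6: C, bond orders sum to 4 (valence 4) → 0 H
  atom 7: O, bond orders sum to 1 (valence 2) → 1 H
  atom 8: O, bond orders sum to 2 (valence 2) → 0 H
  atom 9: C, bond orders sum to 4 (valence 4) → 0 H
  atom 10: C, bond orders sum to 4 (valence 4) → 0 H
  atom 11: O, bond orders sum to 2 (valence 2) → 0 H
  atom 12: O, bond orders sum to 1 (valence 2) → 1 H
  atom 13: C, bond orders sum to 4 (valence 4) → 0 H
  atom 14: C, bond orders sum to 4 (valence 4) → 0 H
  atom 15: O, bond orders sum to 2 (valence 2) → 0 H
  atom 16: O, bond orders sum to 2 (valence 2) → 0 H
  atom 17: C, bond orders sum to 1 (valence 4) → 3 H
  atom 18: C, bond orders sum to 4 (valence 4) → 0 H
  atom 19: C, bond orders sum to 3 (valence 4) → 1 H
  atom 20: O, bond orders sum to 2 (valence 2) → 0 H
  atom 21: C, bond orders sum to 4 (valence 4) → 0 H
  atom 22: C, bond orders sum to 4 (valence 4) → 0 H
  atom 23: O, bond orders sum to 2 (valence 2) → 0 H
  atom 24: O, bond orders sum to 1 (valence 2) → 1 H
Totals → C:13, H:8, O:11.
In Hill order: C13H8O11.

C13H8O11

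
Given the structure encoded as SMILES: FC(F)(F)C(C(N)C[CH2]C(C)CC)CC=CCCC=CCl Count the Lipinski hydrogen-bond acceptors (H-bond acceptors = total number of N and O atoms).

N atoms: 1; O atoms: 0.
Lipinski HBA = 1 + 0 = 1.

1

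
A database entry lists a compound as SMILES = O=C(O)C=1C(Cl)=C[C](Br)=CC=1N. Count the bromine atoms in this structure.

1

Scan the SMILES for Br atoms (remember two-letter symbols like Cl and Br are single atoms).
Bromine count: 1.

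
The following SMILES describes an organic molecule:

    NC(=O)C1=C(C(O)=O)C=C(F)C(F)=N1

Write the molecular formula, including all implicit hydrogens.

Walk through each heavy atom and fill implicit hydrogens from standard valence (C 4, N 3, O 2, S 2, halogen 1):
  atom 1: N, bond orders sum to 1 (valence 3) → 2 H
  atom 2: C, bond orders sum to 4 (valence 4) → 0 H
  atom 3: O, bond orders sum to 2 (valence 2) → 0 H
  atom 4: C, bond orders sum to 4 (valence 4) → 0 H
  atom 5: C, bond orders sum to 4 (valence 4) → 0 H
  atom 6: C, bond orders sum to 4 (valence 4) → 0 H
  atom 7: O, bond orders sum to 1 (valence 2) → 1 H
  atom 8: O, bond orders sum to 2 (valence 2) → 0 H
  atom 9: C, bond orders sum to 3 (valence 4) → 1 H
  atom 10: C, bond orders sum to 4 (valence 4) → 0 H
  atom 11: F (halogen, monovalent) → 0 H
  atom 12: C, bond orders sum to 4 (valence 4) → 0 H
  atom 13: F (halogen, monovalent) → 0 H
  atom 14: N, bond orders sum to 3 (valence 3) → 0 H
Totals → C:7, H:4, F:2, N:2, O:3.

C7H4F2N2O3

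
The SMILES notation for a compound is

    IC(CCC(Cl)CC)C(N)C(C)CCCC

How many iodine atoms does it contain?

Scan the SMILES for I atoms (remember two-letter symbols like Cl and Br are single atoms).
Iodine count: 1.

1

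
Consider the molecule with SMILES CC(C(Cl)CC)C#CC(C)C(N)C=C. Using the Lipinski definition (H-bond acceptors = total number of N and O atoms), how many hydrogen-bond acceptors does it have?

N atoms: 1; O atoms: 0.
Lipinski HBA = 1 + 0 = 1.

1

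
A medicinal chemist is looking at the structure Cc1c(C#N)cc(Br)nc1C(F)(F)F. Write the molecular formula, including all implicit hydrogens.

Walk through each heavy atom and fill implicit hydrogens from standard valence (C 4, N 3, O 2, S 2, halogen 1); for lowercase aromatic atoms, an aromatic c carries 1 H when it has two neighbours and 0 H with three, and aromatic n carries 0 H:
  atom 1: C, bond orders sum to 1 (valence 4) → 3 H
  atom 2: aromatic c, 3 neighbours → 0 H
  atom 3: aromatic c, 3 neighbours → 0 H
  atom 4: C, bond orders sum to 4 (valence 4) → 0 H
  atom 5: N, bond orders sum to 3 (valence 3) → 0 H
  atom 6: aromatic c, 2 neighbours → 1 H
  atom 7: aromatic c, 3 neighbours → 0 H
  atom 8: Br (halogen, monovalent) → 0 H
  atom 9: aromatic n, 2 neighbours → 0 H
  atom 10: aromatic c, 3 neighbours → 0 H
  atom 11: C, bond orders sum to 4 (valence 4) → 0 H
  atom 12: F (halogen, monovalent) → 0 H
  atom 13: F (halogen, monovalent) → 0 H
  atom 14: F (halogen, monovalent) → 0 H
Totals → C:8, H:4, Br:1, F:3, N:2.

C8H4BrF3N2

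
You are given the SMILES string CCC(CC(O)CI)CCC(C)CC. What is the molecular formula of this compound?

Walk through each heavy atom and fill implicit hydrogens from standard valence (C 4, N 3, O 2, S 2, halogen 1):
  atom 1: C, bond orders sum to 1 (valence 4) → 3 H
  atom 2: C, bond orders sum to 2 (valence 4) → 2 H
  atom 3: C, bond orders sum to 3 (valence 4) → 1 H
  atom 4: C, bond orders sum to 2 (valence 4) → 2 H
  atom 5: C, bond orders sum to 3 (valence 4) → 1 H
  atom 6: O, bond orders sum to 1 (valence 2) → 1 H
  atom 7: C, bond orders sum to 2 (valence 4) → 2 H
  atom 8: I (halogen, monovalent) → 0 H
  atom 9: C, bond orders sum to 2 (valence 4) → 2 H
  atom 10: C, bond orders sum to 2 (valence 4) → 2 H
  atom 11: C, bond orders sum to 3 (valence 4) → 1 H
  atom 12: C, bond orders sum to 1 (valence 4) → 3 H
  atom 13: C, bond orders sum to 2 (valence 4) → 2 H
  atom 14: C, bond orders sum to 1 (valence 4) → 3 H
Totals → C:12, H:25, I:1, O:1.

C12H25IO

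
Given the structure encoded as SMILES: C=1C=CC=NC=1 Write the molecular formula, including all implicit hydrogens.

C5H5N

Walk through each heavy atom and fill implicit hydrogens from standard valence (C 4, N 3, O 2, S 2, halogen 1):
  atom 1: C, bond orders sum to 3 (valence 4) → 1 H
  atom 2: C, bond orders sum to 3 (valence 4) → 1 H
  atom 3: C, bond orders sum to 3 (valence 4) → 1 H
  atom 4: C, bond orders sum to 3 (valence 4) → 1 H
  atom 5: N, bond orders sum to 3 (valence 3) → 0 H
  atom 6: C, bond orders sum to 3 (valence 4) → 1 H
Totals → C:5, H:5, N:1.
In Hill order: C5H5N.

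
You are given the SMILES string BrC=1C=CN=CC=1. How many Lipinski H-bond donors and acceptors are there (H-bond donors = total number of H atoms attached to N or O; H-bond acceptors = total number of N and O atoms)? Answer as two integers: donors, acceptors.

Donors: find every N or O and count the H atoms it carries.
  atom 5 (N): bond orders sum to 3 → 0 H
Lipinski HBD = 0.
Acceptors: N atoms = 1, O atoms = 0 → HBA = 1.

0, 1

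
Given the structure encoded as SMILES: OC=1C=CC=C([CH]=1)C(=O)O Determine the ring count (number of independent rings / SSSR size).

In SMILES, each pair of matching ring-closure digits denotes one ring-closing bond; the number of such bonds equals the number of independent rings.
Ring-closure bonds here: 1.

1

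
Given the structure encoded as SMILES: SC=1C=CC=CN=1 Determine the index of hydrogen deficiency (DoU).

Degree of unsaturation = (number of rings) + (number of π bonds).
Ring closures in the SMILES: 1.
π bonds: 3 double bonds (each 1 DoU) → 3 DoU from unsaturation.
Total DoU = 1 + 3 = 4.

4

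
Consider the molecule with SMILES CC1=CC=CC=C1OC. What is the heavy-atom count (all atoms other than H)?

9

Every atom symbol written in the SMILES (organic subset) is one heavy atom; implicit H are not written.
Heavy atoms by element → C:8, O:1.
Total: 9.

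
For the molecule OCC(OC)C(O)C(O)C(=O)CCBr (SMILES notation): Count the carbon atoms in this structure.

8

Count every carbon token in the SMILES (each C, including those in ring-closure positions and inside branches).
Carbon count: 8.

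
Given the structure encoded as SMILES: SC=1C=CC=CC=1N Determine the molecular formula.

C6H7NS

Walk through each heavy atom and fill implicit hydrogens from standard valence (C 4, N 3, O 2, S 2, halogen 1):
  atom 1: S, bond orders sum to 1 (valence 2) → 1 H
  atom 2: C, bond orders sum to 4 (valence 4) → 0 H
  atom 3: C, bond orders sum to 3 (valence 4) → 1 H
  atom 4: C, bond orders sum to 3 (valence 4) → 1 H
  atom 5: C, bond orders sum to 3 (valence 4) → 1 H
  atom 6: C, bond orders sum to 3 (valence 4) → 1 H
  atom 7: C, bond orders sum to 4 (valence 4) → 0 H
  atom 8: N, bond orders sum to 1 (valence 3) → 2 H
Totals → C:6, H:7, N:1, S:1.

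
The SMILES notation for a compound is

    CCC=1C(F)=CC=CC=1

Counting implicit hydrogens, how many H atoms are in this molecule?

Walk through each heavy atom and fill implicit hydrogens from standard valence (C 4, N 3, O 2, S 2, halogen 1):
  atom 1: C, bond orders sum to 1 (valence 4) → 3 H
  atom 2: C, bond orders sum to 2 (valence 4) → 2 H
  atom 3: C, bond orders sum to 4 (valence 4) → 0 H
  atom 4: C, bond orders sum to 4 (valence 4) → 0 H
  atom 5: F (halogen, monovalent) → 0 H
  atom 6: C, bond orders sum to 3 (valence 4) → 1 H
  atom 7: C, bond orders sum to 3 (valence 4) → 1 H
  atom 8: C, bond orders sum to 3 (valence 4) → 1 H
  atom 9: C, bond orders sum to 3 (valence 4) → 1 H
Total hydrogens: 9.

9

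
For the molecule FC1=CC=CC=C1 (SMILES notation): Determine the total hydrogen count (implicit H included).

Walk through each heavy atom and fill implicit hydrogens from standard valence (C 4, N 3, O 2, S 2, halogen 1):
  atom 1: F (halogen, monovalent) → 0 H
  atom 2: C, bond orders sum to 4 (valence 4) → 0 H
  atom 3: C, bond orders sum to 3 (valence 4) → 1 H
  atom 4: C, bond orders sum to 3 (valence 4) → 1 H
  atom 5: C, bond orders sum to 3 (valence 4) → 1 H
  atom 6: C, bond orders sum to 3 (valence 4) → 1 H
  atom 7: C, bond orders sum to 3 (valence 4) → 1 H
Total hydrogens: 5.

5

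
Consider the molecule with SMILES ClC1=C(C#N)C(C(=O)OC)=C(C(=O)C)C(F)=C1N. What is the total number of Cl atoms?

Scan the SMILES for Cl atoms (remember two-letter symbols like Cl and Br are single atoms).
Chlorine count: 1.

1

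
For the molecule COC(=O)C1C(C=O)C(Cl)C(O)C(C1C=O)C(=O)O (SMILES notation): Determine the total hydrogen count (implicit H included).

Walk through each heavy atom and fill implicit hydrogens from standard valence (C 4, N 3, O 2, S 2, halogen 1):
  atom 1: C, bond orders sum to 1 (valence 4) → 3 H
  atom 2: O, bond orders sum to 2 (valence 2) → 0 H
  atom 3: C, bond orders sum to 4 (valence 4) → 0 H
  atom 4: O, bond orders sum to 2 (valence 2) → 0 H
  atom 5: C, bond orders sum to 3 (valence 4) → 1 H
  atom 6: C, bond orders sum to 3 (valence 4) → 1 H
  atom 7: C, bond orders sum to 3 (valence 4) → 1 H
  atom 8: O, bond orders sum to 2 (valence 2) → 0 H
  atom 9: C, bond orders sum to 3 (valence 4) → 1 H
  atom 10: Cl (halogen, monovalent) → 0 H
  atom 11: C, bond orders sum to 3 (valence 4) → 1 H
  atom 12: O, bond orders sum to 1 (valence 2) → 1 H
  atom 13: C, bond orders sum to 3 (valence 4) → 1 H
  atom 14: C, bond orders sum to 3 (valence 4) → 1 H
  atom 15: C, bond orders sum to 3 (valence 4) → 1 H
  atom 16: O, bond orders sum to 2 (valence 2) → 0 H
  atom 17: C, bond orders sum to 4 (valence 4) → 0 H
  atom 18: O, bond orders sum to 2 (valence 2) → 0 H
  atom 19: O, bond orders sum to 1 (valence 2) → 1 H
Total hydrogens: 13.

13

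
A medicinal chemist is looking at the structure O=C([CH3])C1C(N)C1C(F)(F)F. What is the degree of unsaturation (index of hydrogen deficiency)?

Degree of unsaturation = (number of rings) + (number of π bonds).
Ring closures in the SMILES: 1.
π bonds: 1 double bond (each 1 DoU) → 1 DoU from unsaturation.
Total DoU = 1 + 1 = 2.

2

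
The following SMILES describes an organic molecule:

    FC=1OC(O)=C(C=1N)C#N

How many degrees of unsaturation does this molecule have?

Degree of unsaturation = (number of rings) + (number of π bonds).
Ring closures in the SMILES: 1.
π bonds: 2 double bonds (each 1 DoU), 1 triple bond (each 2 DoU) → 4 DoU from unsaturation.
Total DoU = 1 + 4 = 5.

5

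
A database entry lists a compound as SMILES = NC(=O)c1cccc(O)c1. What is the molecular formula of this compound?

C7H7NO2

Walk through each heavy atom and fill implicit hydrogens from standard valence (C 4, N 3, O 2, S 2, halogen 1); for lowercase aromatic atoms, an aromatic c carries 1 H when it has two neighbours and 0 H with three, and aromatic n carries 0 H:
  atom 1: N, bond orders sum to 1 (valence 3) → 2 H
  atom 2: C, bond orders sum to 4 (valence 4) → 0 H
  atom 3: O, bond orders sum to 2 (valence 2) → 0 H
  atom 4: aromatic c, 3 neighbours → 0 H
  atom 5: aromatic c, 2 neighbours → 1 H
  atom 6: aromatic c, 2 neighbours → 1 H
  atom 7: aromatic c, 2 neighbours → 1 H
  atom 8: aromatic c, 3 neighbours → 0 H
  atom 9: O, bond orders sum to 1 (valence 2) → 1 H
  atom 10: aromatic c, 2 neighbours → 1 H
Totals → C:7, H:7, N:1, O:2.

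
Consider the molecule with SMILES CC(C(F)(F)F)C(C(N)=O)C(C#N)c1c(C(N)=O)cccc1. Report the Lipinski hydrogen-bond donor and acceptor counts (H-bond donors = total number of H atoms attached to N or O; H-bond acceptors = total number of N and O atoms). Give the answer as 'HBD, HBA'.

Donors: find every N or O and count the H atoms it carries.
  atom 9 (N): bond orders sum to 1 → 2 H
  atom 10 (O): bond orders sum to 2 → 0 H
  atom 13 (N): bond orders sum to 3 → 0 H
  atom 17 (N): bond orders sum to 1 → 2 H
  atom 18 (O): bond orders sum to 2 → 0 H
Lipinski HBD = 4.
Acceptors: N atoms = 3, O atoms = 2 → HBA = 5.

4, 5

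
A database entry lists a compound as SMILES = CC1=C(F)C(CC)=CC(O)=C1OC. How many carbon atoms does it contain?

10

Count every carbon token in the SMILES (each C, including those in ring-closure positions and inside branches).
Carbon count: 10.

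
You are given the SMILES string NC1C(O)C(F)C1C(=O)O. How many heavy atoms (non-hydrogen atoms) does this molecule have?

10

Every atom symbol written in the SMILES (organic subset) is one heavy atom; implicit H are not written.
Heavy atoms by element → C:5, F:1, N:1, O:3.
Total: 10.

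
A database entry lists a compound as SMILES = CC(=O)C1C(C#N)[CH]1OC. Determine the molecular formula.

Walk through each heavy atom and fill implicit hydrogens from standard valence (C 4, N 3, O 2, S 2, halogen 1):
  atom 1: C, bond orders sum to 1 (valence 4) → 3 H
  atom 2: C, bond orders sum to 4 (valence 4) → 0 H
  atom 3: O, bond orders sum to 2 (valence 2) → 0 H
  atom 4: C, bond orders sum to 3 (valence 4) → 1 H
  atom 5: C, bond orders sum to 3 (valence 4) → 1 H
  atom 6: C, bond orders sum to 4 (valence 4) → 0 H
  atom 7: N, bond orders sum to 3 (valence 3) → 0 H
  atom 8: C with explicit H count 1
  atom 9: O, bond orders sum to 2 (valence 2) → 0 H
  atom 10: C, bond orders sum to 1 (valence 4) → 3 H
Totals → C:7, H:9, N:1, O:2.

C7H9NO2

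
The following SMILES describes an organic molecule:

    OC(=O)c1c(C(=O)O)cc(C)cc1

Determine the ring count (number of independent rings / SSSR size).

In SMILES, each pair of matching ring-closure digits denotes one ring-closing bond; the number of such bonds equals the number of independent rings.
Ring-closure bonds here: 1.

1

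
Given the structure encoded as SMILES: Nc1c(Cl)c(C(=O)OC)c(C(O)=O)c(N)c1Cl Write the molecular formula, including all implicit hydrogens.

Walk through each heavy atom and fill implicit hydrogens from standard valence (C 4, N 3, O 2, S 2, halogen 1); for lowercase aromatic atoms, an aromatic c carries 1 H when it has two neighbours and 0 H with three, and aromatic n carries 0 H:
  atom 1: N, bond orders sum to 1 (valence 3) → 2 H
  atom 2: aromatic c, 3 neighbours → 0 H
  atom 3: aromatic c, 3 neighbours → 0 H
  atom 4: Cl (halogen, monovalent) → 0 H
  atom 5: aromatic c, 3 neighbours → 0 H
  atom 6: C, bond orders sum to 4 (valence 4) → 0 H
  atom 7: O, bond orders sum to 2 (valence 2) → 0 H
  atom 8: O, bond orders sum to 2 (valence 2) → 0 H
  atom 9: C, bond orders sum to 1 (valence 4) → 3 H
  atom 10: aromatic c, 3 neighbours → 0 H
  atom 11: C, bond orders sum to 4 (valence 4) → 0 H
  atom 12: O, bond orders sum to 1 (valence 2) → 1 H
  atom 13: O, bond orders sum to 2 (valence 2) → 0 H
  atom 14: aromatic c, 3 neighbours → 0 H
  atom 15: N, bond orders sum to 1 (valence 3) → 2 H
  atom 16: aromatic c, 3 neighbours → 0 H
  atom 17: Cl (halogen, monovalent) → 0 H
Totals → C:9, H:8, Cl:2, N:2, O:4.
In Hill order: C9H8Cl2N2O4.

C9H8Cl2N2O4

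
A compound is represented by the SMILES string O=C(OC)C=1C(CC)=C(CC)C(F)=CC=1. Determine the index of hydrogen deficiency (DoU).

Degree of unsaturation = (number of rings) + (number of π bonds).
Ring closures in the SMILES: 1.
π bonds: 4 double bonds (each 1 DoU) → 4 DoU from unsaturation.
Total DoU = 1 + 4 = 5.

5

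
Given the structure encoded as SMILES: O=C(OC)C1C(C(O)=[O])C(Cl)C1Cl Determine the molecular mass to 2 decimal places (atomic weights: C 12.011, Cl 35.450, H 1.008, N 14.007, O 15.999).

227.04 g/mol

First, the molecular formula is C7H8Cl2O4 (counting implicit H from valence).
  C: 7 × 12.011 = 84.077
  Cl: 2 × 35.450 = 70.900
  H: 8 × 1.008 = 8.064
  O: 4 × 15.999 = 63.996
Sum: 7×12.011 + 2×35.450 + 8×1.008 + 4×15.999 = 227.037 → 227.04 g/mol.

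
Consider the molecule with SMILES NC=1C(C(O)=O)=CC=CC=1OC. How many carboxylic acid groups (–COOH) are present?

The carboxylic acid motif appears at heavy-atom position 4 in the SMILES.
Other groups present: 1 ether, 1 primary amine.
Carboxylic acid count: 1.

1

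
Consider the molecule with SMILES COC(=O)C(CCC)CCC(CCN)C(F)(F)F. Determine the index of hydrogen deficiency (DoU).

Molecular formula: C12H22F3NO2.
DoU = (2C + 2 + N − H − X) / 2, where X is the halogen count and O/S are ignored.
    = (2·12 + 2 + 1 − 22 − 3) / 2 = 2 / 2 = 1.

1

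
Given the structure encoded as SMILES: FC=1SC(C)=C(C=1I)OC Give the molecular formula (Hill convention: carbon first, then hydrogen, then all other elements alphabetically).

C6H6FIOS

Walk through each heavy atom and fill implicit hydrogens from standard valence (C 4, N 3, O 2, S 2, halogen 1):
  atom 1: F (halogen, monovalent) → 0 H
  atom 2: C, bond orders sum to 4 (valence 4) → 0 H
  atom 3: S, bond orders sum to 2 (valence 2) → 0 H
  atom 4: C, bond orders sum to 4 (valence 4) → 0 H
  atom 5: C, bond orders sum to 1 (valence 4) → 3 H
  atom 6: C, bond orders sum to 4 (valence 4) → 0 H
  atom 7: C, bond orders sum to 4 (valence 4) → 0 H
  atom 8: I (halogen, monovalent) → 0 H
  atom 9: O, bond orders sum to 2 (valence 2) → 0 H
  atom 10: C, bond orders sum to 1 (valence 4) → 3 H
Totals → C:6, H:6, F:1, I:1, O:1, S:1.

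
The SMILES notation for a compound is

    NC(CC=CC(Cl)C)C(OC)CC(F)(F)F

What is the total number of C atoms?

10

Count every carbon token in the SMILES (each C, including those in ring-closure positions and inside branches).
Carbon count: 10.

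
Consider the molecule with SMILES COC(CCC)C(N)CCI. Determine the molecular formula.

C8H18INO

Walk through each heavy atom and fill implicit hydrogens from standard valence (C 4, N 3, O 2, S 2, halogen 1):
  atom 1: C, bond orders sum to 1 (valence 4) → 3 H
  atom 2: O, bond orders sum to 2 (valence 2) → 0 H
  atom 3: C, bond orders sum to 3 (valence 4) → 1 H
  atom 4: C, bond orders sum to 2 (valence 4) → 2 H
  atom 5: C, bond orders sum to 2 (valence 4) → 2 H
  atom 6: C, bond orders sum to 1 (valence 4) → 3 H
  atom 7: C, bond orders sum to 3 (valence 4) → 1 H
  atom 8: N, bond orders sum to 1 (valence 3) → 2 H
  atom 9: C, bond orders sum to 2 (valence 4) → 2 H
  atom 10: C, bond orders sum to 2 (valence 4) → 2 H
  atom 11: I (halogen, monovalent) → 0 H
Totals → C:8, H:18, I:1, N:1, O:1.
In Hill order: C8H18INO.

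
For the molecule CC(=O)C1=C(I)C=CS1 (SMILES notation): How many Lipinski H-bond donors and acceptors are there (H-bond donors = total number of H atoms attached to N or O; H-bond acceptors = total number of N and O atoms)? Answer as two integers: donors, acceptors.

Donors: find every N or O and count the H atoms it carries.
  atom 3 (O): bond orders sum to 2 → 0 H
Lipinski HBD = 0.
Acceptors: N atoms = 0, O atoms = 1 → HBA = 1.

0, 1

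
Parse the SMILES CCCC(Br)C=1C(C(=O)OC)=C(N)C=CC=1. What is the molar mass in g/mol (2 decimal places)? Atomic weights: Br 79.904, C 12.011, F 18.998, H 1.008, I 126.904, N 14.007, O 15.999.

286.17 g/mol

First, the molecular formula is C12H16BrNO2 (counting implicit H from valence).
  Br: 1 × 79.904 = 79.904
  C: 12 × 12.011 = 144.132
  H: 16 × 1.008 = 16.128
  N: 1 × 14.007 = 14.007
  O: 2 × 15.999 = 31.998
Sum: 1×79.904 + 12×12.011 + 16×1.008 + 1×14.007 + 2×15.999 = 286.169 → 286.17 g/mol.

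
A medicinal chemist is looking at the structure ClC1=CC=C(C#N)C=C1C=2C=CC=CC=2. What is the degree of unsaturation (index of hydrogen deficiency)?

10

Molecular formula: C13H8ClN.
DoU = (2C + 2 + N − H − X) / 2, where X is the halogen count and O/S are ignored.
    = (2·13 + 2 + 1 − 8 − 1) / 2 = 20 / 2 = 10.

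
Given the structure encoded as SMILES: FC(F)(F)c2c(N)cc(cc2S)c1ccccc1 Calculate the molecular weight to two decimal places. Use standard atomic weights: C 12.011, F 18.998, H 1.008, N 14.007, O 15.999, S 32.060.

First, the molecular formula is C13H10F3NS (counting implicit H from valence).
  C: 13 × 12.011 = 156.143
  F: 3 × 18.998 = 56.994
  H: 10 × 1.008 = 10.080
  N: 1 × 14.007 = 14.007
  S: 1 × 32.060 = 32.060
Sum: 13×12.011 + 3×18.998 + 10×1.008 + 1×14.007 + 1×32.060 = 269.284 → 269.28 g/mol.

269.28 g/mol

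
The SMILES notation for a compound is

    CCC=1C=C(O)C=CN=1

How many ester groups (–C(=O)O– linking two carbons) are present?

0

Scan the SMILES for the ester motif — none present.
Groups that are present: 1 hydroxyl.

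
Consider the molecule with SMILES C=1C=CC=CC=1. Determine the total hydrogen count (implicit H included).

6

Walk through each heavy atom and fill implicit hydrogens from standard valence (C 4, N 3, O 2, S 2, halogen 1):
  atom 1: C, bond orders sum to 3 (valence 4) → 1 H
  atom 2: C, bond orders sum to 3 (valence 4) → 1 H
  atom 3: C, bond orders sum to 3 (valence 4) → 1 H
  atom 4: C, bond orders sum to 3 (valence 4) → 1 H
  atom 5: C, bond orders sum to 3 (valence 4) → 1 H
  atom 6: C, bond orders sum to 3 (valence 4) → 1 H
Total hydrogens: 6.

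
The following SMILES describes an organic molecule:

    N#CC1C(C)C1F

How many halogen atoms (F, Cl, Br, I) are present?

Halogen atoms appear at heavy-atom position 7 (1×F).
Other groups present: 1 nitrile.
Halogen count: 1.

1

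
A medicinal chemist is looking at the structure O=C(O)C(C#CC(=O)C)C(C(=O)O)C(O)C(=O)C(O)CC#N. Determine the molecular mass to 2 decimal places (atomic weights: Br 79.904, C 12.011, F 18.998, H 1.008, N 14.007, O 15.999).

311.25 g/mol

First, the molecular formula is C13H13NO8 (counting implicit H from valence).
  C: 13 × 12.011 = 156.143
  H: 13 × 1.008 = 13.104
  N: 1 × 14.007 = 14.007
  O: 8 × 15.999 = 127.992
Sum: 13×12.011 + 13×1.008 + 1×14.007 + 8×15.999 = 311.246 → 311.25 g/mol.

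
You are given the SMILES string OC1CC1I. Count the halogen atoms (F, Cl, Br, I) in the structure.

1

Halogen atoms appear at heavy-atom position 5 (1×I).
Other groups present: 1 hydroxyl.
Halogen count: 1.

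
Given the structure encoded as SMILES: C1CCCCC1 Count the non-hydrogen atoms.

6

Every atom symbol written in the SMILES (organic subset) is one heavy atom; implicit H are not written.
Heavy atoms by element → C:6.
Total: 6.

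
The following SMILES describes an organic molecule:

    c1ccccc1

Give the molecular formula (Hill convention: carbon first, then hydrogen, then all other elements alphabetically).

Walk through each heavy atom and fill implicit hydrogens from standard valence (C 4, N 3, O 2, S 2, halogen 1); for lowercase aromatic atoms, an aromatic c carries 1 H when it has two neighbours and 0 H with three, and aromatic n carries 0 H:
  atom 1: aromatic c, 2 neighbours → 1 H
  atom 2: aromatic c, 2 neighbours → 1 H
  atom 3: aromatic c, 2 neighbours → 1 H
  atom 4: aromatic c, 2 neighbours → 1 H
  atom 5: aromatic c, 2 neighbours → 1 H
  atom 6: aromatic c, 2 neighbours → 1 H
Totals → C:6, H:6.

C6H6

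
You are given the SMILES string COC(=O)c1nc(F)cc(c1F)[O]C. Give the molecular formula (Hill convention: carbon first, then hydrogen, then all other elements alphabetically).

C8H7F2NO3

Walk through each heavy atom and fill implicit hydrogens from standard valence (C 4, N 3, O 2, S 2, halogen 1); for lowercase aromatic atoms, an aromatic c carries 1 H when it has two neighbours and 0 H with three, and aromatic n carries 0 H:
  atom 1: C, bond orders sum to 1 (valence 4) → 3 H
  atom 2: O, bond orders sum to 2 (valence 2) → 0 H
  atom 3: C, bond orders sum to 4 (valence 4) → 0 H
  atom 4: O, bond orders sum to 2 (valence 2) → 0 H
  atom 5: aromatic c, 3 neighbours → 0 H
  atom 6: aromatic n, 2 neighbours → 0 H
  atom 7: aromatic c, 3 neighbours → 0 H
  atom 8: F (halogen, monovalent) → 0 H
  atom 9: aromatic c, 2 neighbours → 1 H
  atom 10: aromatic c, 3 neighbours → 0 H
  atom 11: aromatic c, 3 neighbours → 0 H
  atom 12: F (halogen, monovalent) → 0 H
  atom 13: O with explicit H count 0
  atom 14: C, bond orders sum to 1 (valence 4) → 3 H
Totals → C:8, H:7, F:2, N:1, O:3.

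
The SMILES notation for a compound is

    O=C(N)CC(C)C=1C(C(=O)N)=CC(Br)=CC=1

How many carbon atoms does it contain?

11

Count every carbon token in the SMILES (each C, including those in ring-closure positions and inside branches).
Carbon count: 11.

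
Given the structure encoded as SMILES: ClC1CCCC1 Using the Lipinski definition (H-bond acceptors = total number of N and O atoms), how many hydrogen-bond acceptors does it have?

0

N atoms: 0; O atoms: 0.
Lipinski HBA = 0 + 0 = 0.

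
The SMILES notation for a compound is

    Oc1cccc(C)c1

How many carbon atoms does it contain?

Count every carbon token in the SMILES (each C, including those in ring-closure positions and inside branches).
Carbon count: 7.

7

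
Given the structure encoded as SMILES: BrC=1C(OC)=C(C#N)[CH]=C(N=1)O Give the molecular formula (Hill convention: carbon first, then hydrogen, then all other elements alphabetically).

C7H5BrN2O2

Walk through each heavy atom and fill implicit hydrogens from standard valence (C 4, N 3, O 2, S 2, halogen 1):
  atom 1: Br (halogen, monovalent) → 0 H
  atom 2: C, bond orders sum to 4 (valence 4) → 0 H
  atom 3: C, bond orders sum to 4 (valence 4) → 0 H
  atom 4: O, bond orders sum to 2 (valence 2) → 0 H
  atom 5: C, bond orders sum to 1 (valence 4) → 3 H
  atom 6: C, bond orders sum to 4 (valence 4) → 0 H
  atom 7: C, bond orders sum to 4 (valence 4) → 0 H
  atom 8: N, bond orders sum to 3 (valence 3) → 0 H
  atom 9: C with explicit H count 1
  atom 10: C, bond orders sum to 4 (valence 4) → 0 H
  atom 11: N, bond orders sum to 3 (valence 3) → 0 H
  atom 12: O, bond orders sum to 1 (valence 2) → 1 H
Totals → C:7, H:5, Br:1, N:2, O:2.
In Hill order: C7H5BrN2O2.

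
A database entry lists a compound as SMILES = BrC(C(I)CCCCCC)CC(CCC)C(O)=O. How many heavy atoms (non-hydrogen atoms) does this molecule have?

18

Every atom symbol written in the SMILES (organic subset) is one heavy atom; implicit H are not written.
Heavy atoms by element → Br:1, C:14, I:1, O:2.
Total: 18.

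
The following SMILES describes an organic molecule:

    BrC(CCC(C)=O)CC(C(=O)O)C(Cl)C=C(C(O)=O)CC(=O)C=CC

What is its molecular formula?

C17H22BrClO6

Walk through each heavy atom and fill implicit hydrogens from standard valence (C 4, N 3, O 2, S 2, halogen 1):
  atom 1: Br (halogen, monovalent) → 0 H
  atom 2: C, bond orders sum to 3 (valence 4) → 1 H
  atom 3: C, bond orders sum to 2 (valence 4) → 2 H
  atom 4: C, bond orders sum to 2 (valence 4) → 2 H
  atom 5: C, bond orders sum to 4 (valence 4) → 0 H
  atom 6: C, bond orders sum to 1 (valence 4) → 3 H
  atom 7: O, bond orders sum to 2 (valence 2) → 0 H
  atom 8: C, bond orders sum to 2 (valence 4) → 2 H
  atom 9: C, bond orders sum to 3 (valence 4) → 1 H
  atom 10: C, bond orders sum to 4 (valence 4) → 0 H
  atom 11: O, bond orders sum to 2 (valence 2) → 0 H
  atom 12: O, bond orders sum to 1 (valence 2) → 1 H
  atom 13: C, bond orders sum to 3 (valence 4) → 1 H
  atom 14: Cl (halogen, monovalent) → 0 H
  atom 15: C, bond orders sum to 3 (valence 4) → 1 H
  atom 16: C, bond orders sum to 4 (valence 4) → 0 H
  atom 17: C, bond orders sum to 4 (valence 4) → 0 H
  atom 18: O, bond orders sum to 1 (valence 2) → 1 H
  atom 19: O, bond orders sum to 2 (valence 2) → 0 H
  atom 20: C, bond orders sum to 2 (valence 4) → 2 H
  atom 21: C, bond orders sum to 4 (valence 4) → 0 H
  atom 22: O, bond orders sum to 2 (valence 2) → 0 H
  atom 23: C, bond orders sum to 3 (valence 4) → 1 H
  atom 24: C, bond orders sum to 3 (valence 4) → 1 H
  atom 25: C, bond orders sum to 1 (valence 4) → 3 H
Totals → C:17, H:22, Br:1, Cl:1, O:6.
In Hill order: C17H22BrClO6.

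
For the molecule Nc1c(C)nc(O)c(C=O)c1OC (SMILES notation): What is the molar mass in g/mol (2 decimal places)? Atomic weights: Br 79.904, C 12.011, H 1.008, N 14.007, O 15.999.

First, the molecular formula is C8H10N2O3 (counting implicit H from valence).
  C: 8 × 12.011 = 96.088
  H: 10 × 1.008 = 10.080
  N: 2 × 14.007 = 28.014
  O: 3 × 15.999 = 47.997
Sum: 8×12.011 + 10×1.008 + 2×14.007 + 3×15.999 = 182.179 → 182.18 g/mol.

182.18 g/mol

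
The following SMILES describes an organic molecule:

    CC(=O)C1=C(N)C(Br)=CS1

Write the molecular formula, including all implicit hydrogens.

C6H6BrNOS

Walk through each heavy atom and fill implicit hydrogens from standard valence (C 4, N 3, O 2, S 2, halogen 1):
  atom 1: C, bond orders sum to 1 (valence 4) → 3 H
  atom 2: C, bond orders sum to 4 (valence 4) → 0 H
  atom 3: O, bond orders sum to 2 (valence 2) → 0 H
  atom 4: C, bond orders sum to 4 (valence 4) → 0 H
  atom 5: C, bond orders sum to 4 (valence 4) → 0 H
  atom 6: N, bond orders sum to 1 (valence 3) → 2 H
  atom 7: C, bond orders sum to 4 (valence 4) → 0 H
  atom 8: Br (halogen, monovalent) → 0 H
  atom 9: C, bond orders sum to 3 (valence 4) → 1 H
  atom 10: S, bond orders sum to 2 (valence 2) → 0 H
Totals → C:6, H:6, Br:1, N:1, O:1, S:1.
In Hill order: C6H6BrNOS.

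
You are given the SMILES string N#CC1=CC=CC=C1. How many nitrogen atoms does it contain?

1

Scan the SMILES for N atoms (remember two-letter symbols like Cl and Br are single atoms).
Nitrogen count: 1.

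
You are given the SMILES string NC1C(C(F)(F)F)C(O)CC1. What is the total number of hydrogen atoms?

10

Walk through each heavy atom and fill implicit hydrogens from standard valence (C 4, N 3, O 2, S 2, halogen 1):
  atom 1: N, bond orders sum to 1 (valence 3) → 2 H
  atom 2: C, bond orders sum to 3 (valence 4) → 1 H
  atom 3: C, bond orders sum to 3 (valence 4) → 1 H
  atom 4: C, bond orders sum to 4 (valence 4) → 0 H
  atom 5: F (halogen, monovalent) → 0 H
  atom 6: F (halogen, monovalent) → 0 H
  atom 7: F (halogen, monovalent) → 0 H
  atom 8: C, bond orders sum to 3 (valence 4) → 1 H
  atom 9: O, bond orders sum to 1 (valence 2) → 1 H
  atom 10: C, bond orders sum to 2 (valence 4) → 2 H
  atom 11: C, bond orders sum to 2 (valence 4) → 2 H
Total hydrogens: 10.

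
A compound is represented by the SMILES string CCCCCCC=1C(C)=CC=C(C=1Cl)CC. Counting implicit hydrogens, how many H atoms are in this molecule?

Walk through each heavy atom and fill implicit hydrogens from standard valence (C 4, N 3, O 2, S 2, halogen 1):
  atom 1: C, bond orders sum to 1 (valence 4) → 3 H
  atom 2: C, bond orders sum to 2 (valence 4) → 2 H
  atom 3: C, bond orders sum to 2 (valence 4) → 2 H
  atom 4: C, bond orders sum to 2 (valence 4) → 2 H
  atom 5: C, bond orders sum to 2 (valence 4) → 2 H
  atom 6: C, bond orders sum to 2 (valence 4) → 2 H
  atom 7: C, bond orders sum to 4 (valence 4) → 0 H
  atom 8: C, bond orders sum to 4 (valence 4) → 0 H
  atom 9: C, bond orders sum to 1 (valence 4) → 3 H
  atom 10: C, bond orders sum to 3 (valence 4) → 1 H
  atom 11: C, bond orders sum to 3 (valence 4) → 1 H
  atom 12: C, bond orders sum to 4 (valence 4) → 0 H
  atom 13: C, bond orders sum to 4 (valence 4) → 0 H
  atom 14: Cl (halogen, monovalent) → 0 H
  atom 15: C, bond orders sum to 2 (valence 4) → 2 H
  atom 16: C, bond orders sum to 1 (valence 4) → 3 H
Total hydrogens: 23.

23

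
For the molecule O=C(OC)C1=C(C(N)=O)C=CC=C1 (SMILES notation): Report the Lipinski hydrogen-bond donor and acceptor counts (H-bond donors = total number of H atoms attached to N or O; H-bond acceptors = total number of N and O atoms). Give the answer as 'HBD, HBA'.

Donors: find every N or O and count the H atoms it carries.
  atom 1 (O): bond orders sum to 2 → 0 H
  atom 3 (O): bond orders sum to 2 → 0 H
  atom 8 (N): bond orders sum to 1 → 2 H
  atom 9 (O): bond orders sum to 2 → 0 H
Lipinski HBD = 2.
Acceptors: N atoms = 1, O atoms = 3 → HBA = 4.

2, 4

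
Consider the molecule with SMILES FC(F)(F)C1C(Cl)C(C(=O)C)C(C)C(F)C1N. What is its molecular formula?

Walk through each heavy atom and fill implicit hydrogens from standard valence (C 4, N 3, O 2, S 2, halogen 1):
  atom 1: F (halogen, monovalent) → 0 H
  atom 2: C, bond orders sum to 4 (valence 4) → 0 H
  atom 3: F (halogen, monovalent) → 0 H
  atom 4: F (halogen, monovalent) → 0 H
  atom 5: C, bond orders sum to 3 (valence 4) → 1 H
  atom 6: C, bond orders sum to 3 (valence 4) → 1 H
  atom 7: Cl (halogen, monovalent) → 0 H
  atom 8: C, bond orders sum to 3 (valence 4) → 1 H
  atom 9: C, bond orders sum to 4 (valence 4) → 0 H
  atom 10: O, bond orders sum to 2 (valence 2) → 0 H
  atom 11: C, bond orders sum to 1 (valence 4) → 3 H
  atom 12: C, bond orders sum to 3 (valence 4) → 1 H
  atom 13: C, bond orders sum to 1 (valence 4) → 3 H
  atom 14: C, bond orders sum to 3 (valence 4) → 1 H
  atom 15: F (halogen, monovalent) → 0 H
  atom 16: C, bond orders sum to 3 (valence 4) → 1 H
  atom 17: N, bond orders sum to 1 (valence 3) → 2 H
Totals → C:10, H:14, Cl:1, F:4, N:1, O:1.

C10H14ClF4NO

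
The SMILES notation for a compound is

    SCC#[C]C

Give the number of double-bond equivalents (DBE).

Degree of unsaturation = (number of rings) + (number of π bonds).
Ring closures in the SMILES: 0.
π bonds: 1 triple bond (each 2 DoU) → 2 DoU from unsaturation.
Total DoU = 0 + 2 = 2.

2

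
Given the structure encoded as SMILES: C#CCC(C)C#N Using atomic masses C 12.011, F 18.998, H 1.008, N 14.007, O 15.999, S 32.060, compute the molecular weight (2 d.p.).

First, the molecular formula is C6H7N (counting implicit H from valence).
  C: 6 × 12.011 = 72.066
  H: 7 × 1.008 = 7.056
  N: 1 × 14.007 = 14.007
Sum: 6×12.011 + 7×1.008 + 1×14.007 = 93.129 → 93.13 g/mol.

93.13 g/mol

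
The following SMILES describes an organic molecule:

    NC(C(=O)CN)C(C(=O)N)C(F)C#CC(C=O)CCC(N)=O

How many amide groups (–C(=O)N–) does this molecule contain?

The amide motif appears at heavy-atom positions 8, 20 in the SMILES.
Other groups present: 1 aldehyde, 1 alkyne, 1 ketone, 2 primary amine.
Amide count: 2.

2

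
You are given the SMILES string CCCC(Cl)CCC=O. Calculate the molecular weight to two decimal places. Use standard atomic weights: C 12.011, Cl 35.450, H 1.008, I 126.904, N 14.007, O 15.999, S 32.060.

148.63 g/mol

First, the molecular formula is C7H13ClO (counting implicit H from valence).
  C: 7 × 12.011 = 84.077
  Cl: 1 × 35.450 = 35.450
  H: 13 × 1.008 = 13.104
  O: 1 × 15.999 = 15.999
Sum: 7×12.011 + 1×35.450 + 13×1.008 + 1×15.999 = 148.630 → 148.63 g/mol.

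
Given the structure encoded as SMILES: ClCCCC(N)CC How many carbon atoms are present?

6

Count every carbon token in the SMILES (each C, including those in ring-closure positions and inside branches).
Carbon count: 6.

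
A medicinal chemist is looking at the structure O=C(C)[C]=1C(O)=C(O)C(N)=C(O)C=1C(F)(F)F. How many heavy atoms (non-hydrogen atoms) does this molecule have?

Every atom symbol written in the SMILES (organic subset) is one heavy atom; implicit H are not written.
Heavy atoms by element → C:9, F:3, N:1, O:4.
Total: 17.

17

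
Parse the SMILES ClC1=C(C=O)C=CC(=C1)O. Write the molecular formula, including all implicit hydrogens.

C7H5ClO2

Walk through each heavy atom and fill implicit hydrogens from standard valence (C 4, N 3, O 2, S 2, halogen 1):
  atom 1: Cl (halogen, monovalent) → 0 H
  atom 2: C, bond orders sum to 4 (valence 4) → 0 H
  atom 3: C, bond orders sum to 4 (valence 4) → 0 H
  atom 4: C, bond orders sum to 3 (valence 4) → 1 H
  atom 5: O, bond orders sum to 2 (valence 2) → 0 H
  atom 6: C, bond orders sum to 3 (valence 4) → 1 H
  atom 7: C, bond orders sum to 3 (valence 4) → 1 H
  atom 8: C, bond orders sum to 4 (valence 4) → 0 H
  atom 9: C, bond orders sum to 3 (valence 4) → 1 H
  atom 10: O, bond orders sum to 1 (valence 2) → 1 H
Totals → C:7, H:5, Cl:1, O:2.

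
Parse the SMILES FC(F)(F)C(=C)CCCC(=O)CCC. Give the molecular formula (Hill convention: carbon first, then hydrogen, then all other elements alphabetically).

Walk through each heavy atom and fill implicit hydrogens from standard valence (C 4, N 3, O 2, S 2, halogen 1):
  atom 1: F (halogen, monovalent) → 0 H
  atom 2: C, bond orders sum to 4 (valence 4) → 0 H
  atom 3: F (halogen, monovalent) → 0 H
  atom 4: F (halogen, monovalent) → 0 H
  atom 5: C, bond orders sum to 4 (valence 4) → 0 H
  atom 6: C, bond orders sum to 2 (valence 4) → 2 H
  atom 7: C, bond orders sum to 2 (valence 4) → 2 H
  atom 8: C, bond orders sum to 2 (valence 4) → 2 H
  atom 9: C, bond orders sum to 2 (valence 4) → 2 H
  atom 10: C, bond orders sum to 4 (valence 4) → 0 H
  atom 11: O, bond orders sum to 2 (valence 2) → 0 H
  atom 12: C, bond orders sum to 2 (valence 4) → 2 H
  atom 13: C, bond orders sum to 2 (valence 4) → 2 H
  atom 14: C, bond orders sum to 1 (valence 4) → 3 H
Totals → C:10, H:15, F:3, O:1.
In Hill order: C10H15F3O.

C10H15F3O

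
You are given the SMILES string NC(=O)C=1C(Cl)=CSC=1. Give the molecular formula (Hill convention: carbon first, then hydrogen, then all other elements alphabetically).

Walk through each heavy atom and fill implicit hydrogens from standard valence (C 4, N 3, O 2, S 2, halogen 1):
  atom 1: N, bond orders sum to 1 (valence 3) → 2 H
  atom 2: C, bond orders sum to 4 (valence 4) → 0 H
  atom 3: O, bond orders sum to 2 (valence 2) → 0 H
  atom 4: C, bond orders sum to 4 (valence 4) → 0 H
  atom 5: C, bond orders sum to 4 (valence 4) → 0 H
  atom 6: Cl (halogen, monovalent) → 0 H
  atom 7: C, bond orders sum to 3 (valence 4) → 1 H
  atom 8: S, bond orders sum to 2 (valence 2) → 0 H
  atom 9: C, bond orders sum to 3 (valence 4) → 1 H
Totals → C:5, H:4, Cl:1, N:1, O:1, S:1.

C5H4ClNOS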